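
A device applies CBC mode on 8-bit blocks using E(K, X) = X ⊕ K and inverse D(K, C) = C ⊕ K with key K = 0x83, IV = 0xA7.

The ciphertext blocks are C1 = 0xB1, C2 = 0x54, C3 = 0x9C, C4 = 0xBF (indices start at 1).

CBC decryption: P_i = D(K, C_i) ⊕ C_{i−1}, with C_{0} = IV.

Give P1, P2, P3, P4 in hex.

P1 = 0x95, P2 = 0x66, P3 = 0x4B, P4 = 0xA0

P1: D(K, 0xB1) = 0x32; 0x32 ⊕ 0xA7 = 0x95.
P2: D(K, 0x54) = 0xD7; 0xD7 ⊕ 0xB1 = 0x66.
P3: D(K, 0x9C) = 0x1F; 0x1F ⊕ 0x54 = 0x4B.
P4: D(K, 0xBF) = 0x3C; 0x3C ⊕ 0x9C = 0xA0.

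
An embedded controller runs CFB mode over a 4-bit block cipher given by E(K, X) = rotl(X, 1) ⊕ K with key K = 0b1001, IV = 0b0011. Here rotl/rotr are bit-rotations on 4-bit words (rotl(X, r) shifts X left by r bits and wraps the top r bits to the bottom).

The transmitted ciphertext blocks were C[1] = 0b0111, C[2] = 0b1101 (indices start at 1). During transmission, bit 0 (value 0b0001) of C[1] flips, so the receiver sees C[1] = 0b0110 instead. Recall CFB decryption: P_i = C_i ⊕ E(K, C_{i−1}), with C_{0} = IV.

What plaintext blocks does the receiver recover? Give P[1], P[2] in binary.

P[1] = 0b1001, P[2] = 0b1000

Only C[1] changed, to 0b0110. In CFB, a change in C_i flips the same bit in P_i and garbles P_{i+1}. Decrypting the received ciphertext:
P[1]: E(K, 0b0011) = 0b1111; 0b0110 ⊕ 0b1111 = 0b1001.
P[2]: E(K, 0b0110) = 0b0101; 0b1101 ⊕ 0b0101 = 0b1000.
Blocks that differ from the original plaintext: P[1], P[2].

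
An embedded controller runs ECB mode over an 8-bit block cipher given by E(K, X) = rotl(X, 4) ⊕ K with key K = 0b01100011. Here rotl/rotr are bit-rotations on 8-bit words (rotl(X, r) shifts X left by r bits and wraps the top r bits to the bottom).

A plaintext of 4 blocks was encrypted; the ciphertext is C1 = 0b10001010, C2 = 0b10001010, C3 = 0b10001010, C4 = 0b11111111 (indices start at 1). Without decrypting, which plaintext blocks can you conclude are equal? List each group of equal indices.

P1 = P2 = P3

ECB encrypts each block independently with the same key, so equal ciphertext blocks imply equal plaintext blocks.
C1 = C2 = C3 = 0b10001010, so P1 = P2 = P3.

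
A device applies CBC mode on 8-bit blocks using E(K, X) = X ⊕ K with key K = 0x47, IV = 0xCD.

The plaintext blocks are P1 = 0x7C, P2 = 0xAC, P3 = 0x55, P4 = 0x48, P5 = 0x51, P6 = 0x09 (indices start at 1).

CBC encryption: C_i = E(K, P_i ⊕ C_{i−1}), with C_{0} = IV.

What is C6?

C6 = 0x58

C1: P1 ⊕ 0xCD = 0xB1; E(K, 0xB1) = 0xF6.
C2: P2 ⊕ 0xF6 = 0x5A; E(K, 0x5A) = 0x1D.
C3: P3 ⊕ 0x1D = 0x48; E(K, 0x48) = 0x0F.
C4: P4 ⊕ 0x0F = 0x47; E(K, 0x47) = 0x00.
C5: P5 ⊕ 0x00 = 0x51; E(K, 0x51) = 0x16.
C6: P6 ⊕ 0x16 = 0x1F; E(K, 0x1F) = 0x58.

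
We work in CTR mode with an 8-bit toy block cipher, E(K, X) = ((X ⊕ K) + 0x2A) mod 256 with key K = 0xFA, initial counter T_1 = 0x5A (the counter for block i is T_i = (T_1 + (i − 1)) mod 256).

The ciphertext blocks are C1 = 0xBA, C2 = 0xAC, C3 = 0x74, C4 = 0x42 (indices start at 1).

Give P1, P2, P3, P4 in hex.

P1 = 0x70, P2 = 0x67, P3 = 0xA4, P4 = 0x93

CTR decryption: S_i = E(K, T_i) where T_i is the counter for block i; P_i = C_i ⊕ S_i.
P1: T = 0x5A, S = E(K, T) = 0xCA; 0xBA ⊕ 0xCA = 0x70.
P2: T = 0x5B, S = E(K, T) = 0xCB; 0xAC ⊕ 0xCB = 0x67.
P3: T = 0x5C, S = E(K, T) = 0xD0; 0x74 ⊕ 0xD0 = 0xA4.
P4: T = 0x5D, S = E(K, T) = 0xD1; 0x42 ⊕ 0xD1 = 0x93.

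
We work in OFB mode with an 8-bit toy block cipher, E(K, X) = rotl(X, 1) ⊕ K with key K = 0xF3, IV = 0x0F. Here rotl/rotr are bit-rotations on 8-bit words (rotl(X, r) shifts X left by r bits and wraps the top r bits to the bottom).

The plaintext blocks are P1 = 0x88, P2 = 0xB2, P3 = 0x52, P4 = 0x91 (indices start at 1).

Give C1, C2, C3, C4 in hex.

C1 = 0x65, C2 = 0x9A, C3 = 0xF1, C4 = 0x25

OFB encryption: S_i = E(K, S_{i−1}) with S_{0} = IV; C_i = P_i ⊕ S_i.
C1: S = E(K, 0x0F) = 0xED; 0x88 ⊕ 0xED = 0x65.
C2: S = E(K, 0xED) = 0x28; 0xB2 ⊕ 0x28 = 0x9A.
C3: S = E(K, 0x28) = 0xA3; 0x52 ⊕ 0xA3 = 0xF1.
C4: S = E(K, 0xA3) = 0xB4; 0x91 ⊕ 0xB4 = 0x25.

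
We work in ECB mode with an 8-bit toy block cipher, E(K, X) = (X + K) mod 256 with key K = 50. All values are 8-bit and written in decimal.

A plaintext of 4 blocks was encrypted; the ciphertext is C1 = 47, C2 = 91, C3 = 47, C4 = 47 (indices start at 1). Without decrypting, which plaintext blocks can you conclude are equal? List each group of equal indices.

P1 = P3 = P4

ECB encrypts each block independently with the same key, so equal ciphertext blocks imply equal plaintext blocks.
C1 = C3 = C4 = 47, so P1 = P3 = P4.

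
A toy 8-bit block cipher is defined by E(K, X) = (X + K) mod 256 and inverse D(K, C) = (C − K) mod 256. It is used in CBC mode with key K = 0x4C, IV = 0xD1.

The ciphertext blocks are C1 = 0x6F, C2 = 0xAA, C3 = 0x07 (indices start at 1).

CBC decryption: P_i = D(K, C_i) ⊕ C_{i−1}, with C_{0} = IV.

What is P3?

P3: D(K, 0x07) = 0xBB; 0xBB ⊕ 0xAA = 0x11.

P3 = 0x11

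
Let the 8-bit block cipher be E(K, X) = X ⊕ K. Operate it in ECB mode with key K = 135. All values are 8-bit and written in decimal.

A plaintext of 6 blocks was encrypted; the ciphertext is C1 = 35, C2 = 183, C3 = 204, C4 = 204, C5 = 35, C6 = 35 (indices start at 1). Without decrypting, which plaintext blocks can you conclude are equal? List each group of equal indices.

P1 = P5 = P6; P3 = P4

ECB encrypts each block independently with the same key, so equal ciphertext blocks imply equal plaintext blocks.
C1 = C5 = C6 = 35, so P1 = P5 = P6.
C3 = C4 = 204, so P3 = P4.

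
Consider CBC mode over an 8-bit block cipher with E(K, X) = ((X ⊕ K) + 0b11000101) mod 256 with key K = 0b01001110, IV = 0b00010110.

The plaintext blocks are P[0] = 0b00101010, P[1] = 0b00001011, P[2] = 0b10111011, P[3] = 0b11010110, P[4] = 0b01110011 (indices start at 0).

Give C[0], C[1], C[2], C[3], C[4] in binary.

CBC encryption: C_i = E(K, P_i ⊕ C_{i−1}), with C_{−1} = IV.
C[0]: P[0] ⊕ 0b00010110 = 0b00111100; E(K, 0b00111100) = 0b00110111.
C[1]: P[1] ⊕ 0b00110111 = 0b00111100; E(K, 0b00111100) = 0b00110111.
C[2]: P[2] ⊕ 0b00110111 = 0b10001100; E(K, 0b10001100) = 0b10000111.
C[3]: P[3] ⊕ 0b10000111 = 0b01010001; E(K, 0b01010001) = 0b11100100.
C[4]: P[4] ⊕ 0b11100100 = 0b10010111; E(K, 0b10010111) = 0b10011110.

C[0] = 0b00110111, C[1] = 0b00110111, C[2] = 0b10000111, C[3] = 0b11100100, C[4] = 0b10011110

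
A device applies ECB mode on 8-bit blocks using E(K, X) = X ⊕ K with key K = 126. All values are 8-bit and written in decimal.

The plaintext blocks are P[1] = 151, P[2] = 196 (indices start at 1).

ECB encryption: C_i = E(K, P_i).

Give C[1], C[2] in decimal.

C[1] = 233, C[2] = 186

C[1]: E(K, 151) = 233.
C[2]: E(K, 196) = 186.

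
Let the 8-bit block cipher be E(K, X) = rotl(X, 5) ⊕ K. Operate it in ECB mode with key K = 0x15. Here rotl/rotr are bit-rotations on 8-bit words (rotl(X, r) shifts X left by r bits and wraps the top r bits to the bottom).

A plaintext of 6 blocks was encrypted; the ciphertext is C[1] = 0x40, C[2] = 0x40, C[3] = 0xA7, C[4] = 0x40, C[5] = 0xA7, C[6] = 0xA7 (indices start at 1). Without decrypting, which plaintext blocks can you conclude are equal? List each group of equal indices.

ECB encrypts each block independently with the same key, so equal ciphertext blocks imply equal plaintext blocks.
C[1] = C[2] = C[4] = 0x40, so P[1] = P[2] = P[4].
C[3] = C[5] = C[6] = 0xA7, so P[3] = P[5] = P[6].

P[1] = P[2] = P[4]; P[3] = P[5] = P[6]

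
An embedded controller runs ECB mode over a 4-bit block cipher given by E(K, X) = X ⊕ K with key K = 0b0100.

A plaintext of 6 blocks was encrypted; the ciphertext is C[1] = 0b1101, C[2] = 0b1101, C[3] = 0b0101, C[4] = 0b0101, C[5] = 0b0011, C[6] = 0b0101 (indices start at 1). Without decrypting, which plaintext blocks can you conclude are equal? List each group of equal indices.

ECB encrypts each block independently with the same key, so equal ciphertext blocks imply equal plaintext blocks.
C[1] = C[2] = 0b1101, so P[1] = P[2].
C[3] = C[4] = C[6] = 0b0101, so P[3] = P[4] = P[6].

P[1] = P[2]; P[3] = P[4] = P[6]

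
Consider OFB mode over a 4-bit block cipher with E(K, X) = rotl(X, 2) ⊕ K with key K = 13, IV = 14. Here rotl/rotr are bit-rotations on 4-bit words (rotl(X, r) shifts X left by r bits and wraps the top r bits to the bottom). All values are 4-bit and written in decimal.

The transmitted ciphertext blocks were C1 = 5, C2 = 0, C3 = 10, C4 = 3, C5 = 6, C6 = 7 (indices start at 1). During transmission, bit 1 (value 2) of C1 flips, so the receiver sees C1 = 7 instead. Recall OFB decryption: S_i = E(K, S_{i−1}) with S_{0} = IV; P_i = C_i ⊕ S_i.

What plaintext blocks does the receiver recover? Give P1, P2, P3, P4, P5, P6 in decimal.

Only C1 changed, to 7. In OFB, a change in C_i flips the same bit in P_i only; the keystream is unaffected. Decrypting the received ciphertext:
P1: S = E(K, 14) = 6; 7 ⊕ 6 = 1.
P2: S = E(K, 6) = 4; 0 ⊕ 4 = 4.
P3: S = E(K, 4) = 12; 10 ⊕ 12 = 6.
P4: S = E(K, 12) = 14; 3 ⊕ 14 = 13.
P5: S = E(K, 14) = 6; 6 ⊕ 6 = 0.
P6: S = E(K, 6) = 4; 7 ⊕ 4 = 3.
Blocks that differ from the original plaintext: P1.

P1 = 1, P2 = 4, P3 = 6, P4 = 13, P5 = 0, P6 = 3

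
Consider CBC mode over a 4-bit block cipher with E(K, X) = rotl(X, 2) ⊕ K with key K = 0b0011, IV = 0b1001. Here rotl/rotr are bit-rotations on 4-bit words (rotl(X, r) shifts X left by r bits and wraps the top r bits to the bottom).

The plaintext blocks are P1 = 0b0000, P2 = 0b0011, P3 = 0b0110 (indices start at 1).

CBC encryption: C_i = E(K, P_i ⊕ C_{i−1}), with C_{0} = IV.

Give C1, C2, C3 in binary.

C1 = 0b0101, C2 = 0b1010, C3 = 0b0000

C1: P1 ⊕ 0b1001 = 0b1001; E(K, 0b1001) = 0b0101.
C2: P2 ⊕ 0b0101 = 0b0110; E(K, 0b0110) = 0b1010.
C3: P3 ⊕ 0b1010 = 0b1100; E(K, 0b1100) = 0b0000.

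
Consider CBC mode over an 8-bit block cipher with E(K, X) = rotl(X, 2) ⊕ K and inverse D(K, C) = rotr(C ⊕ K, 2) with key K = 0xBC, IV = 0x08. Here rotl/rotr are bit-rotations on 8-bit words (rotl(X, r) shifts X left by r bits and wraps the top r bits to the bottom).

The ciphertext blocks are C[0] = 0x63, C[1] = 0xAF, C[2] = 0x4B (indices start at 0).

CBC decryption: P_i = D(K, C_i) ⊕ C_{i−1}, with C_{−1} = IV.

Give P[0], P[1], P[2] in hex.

P[0]: D(K, 0x63) = 0xF7; 0xF7 ⊕ 0x08 = 0xFF.
P[1]: D(K, 0xAF) = 0xC4; 0xC4 ⊕ 0x63 = 0xA7.
P[2]: D(K, 0x4B) = 0xFD; 0xFD ⊕ 0xAF = 0x52.

P[0] = 0xFF, P[1] = 0xA7, P[2] = 0x52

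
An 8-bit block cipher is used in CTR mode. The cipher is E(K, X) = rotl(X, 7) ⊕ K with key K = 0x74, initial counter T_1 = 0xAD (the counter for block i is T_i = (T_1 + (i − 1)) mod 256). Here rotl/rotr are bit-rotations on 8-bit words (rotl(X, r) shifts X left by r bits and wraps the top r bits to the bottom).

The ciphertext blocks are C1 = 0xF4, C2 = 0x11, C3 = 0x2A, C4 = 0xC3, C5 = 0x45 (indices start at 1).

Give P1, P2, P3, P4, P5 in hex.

P1 = 0x56, P2 = 0x32, P3 = 0x89, P4 = 0xEF, P5 = 0xE9

CTR decryption: S_i = E(K, T_i) where T_i is the counter for block i; P_i = C_i ⊕ S_i.
P1: T = 0xAD, S = E(K, T) = 0xA2; 0xF4 ⊕ 0xA2 = 0x56.
P2: T = 0xAE, S = E(K, T) = 0x23; 0x11 ⊕ 0x23 = 0x32.
P3: T = 0xAF, S = E(K, T) = 0xA3; 0x2A ⊕ 0xA3 = 0x89.
P4: T = 0xB0, S = E(K, T) = 0x2C; 0xC3 ⊕ 0x2C = 0xEF.
P5: T = 0xB1, S = E(K, T) = 0xAC; 0x45 ⊕ 0xAC = 0xE9.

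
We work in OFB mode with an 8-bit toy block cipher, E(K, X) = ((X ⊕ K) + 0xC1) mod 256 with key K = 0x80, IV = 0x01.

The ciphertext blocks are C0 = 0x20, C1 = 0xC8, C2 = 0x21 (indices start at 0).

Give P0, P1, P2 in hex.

OFB decryption: S_i = E(K, S_{i−1}) with S_{−1} = IV; P_i = C_i ⊕ S_i.
P0: S = E(K, 0x01) = 0x42; 0x20 ⊕ 0x42 = 0x62.
P1: S = E(K, 0x42) = 0x83; 0xC8 ⊕ 0x83 = 0x4B.
P2: S = E(K, 0x83) = 0xC4; 0x21 ⊕ 0xC4 = 0xE5.

P0 = 0x62, P1 = 0x4B, P2 = 0xE5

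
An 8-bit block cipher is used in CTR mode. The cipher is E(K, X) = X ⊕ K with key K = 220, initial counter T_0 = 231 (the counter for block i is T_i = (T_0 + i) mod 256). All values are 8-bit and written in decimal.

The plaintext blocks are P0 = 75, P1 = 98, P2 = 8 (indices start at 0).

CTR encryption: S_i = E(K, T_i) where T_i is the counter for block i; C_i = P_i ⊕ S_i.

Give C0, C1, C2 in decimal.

C0: T = 231, S = E(K, T) = 59; 75 ⊕ 59 = 112.
C1: T = 232, S = E(K, T) = 52; 98 ⊕ 52 = 86.
C2: T = 233, S = E(K, T) = 53; 8 ⊕ 53 = 61.

C0 = 112, C1 = 86, C2 = 61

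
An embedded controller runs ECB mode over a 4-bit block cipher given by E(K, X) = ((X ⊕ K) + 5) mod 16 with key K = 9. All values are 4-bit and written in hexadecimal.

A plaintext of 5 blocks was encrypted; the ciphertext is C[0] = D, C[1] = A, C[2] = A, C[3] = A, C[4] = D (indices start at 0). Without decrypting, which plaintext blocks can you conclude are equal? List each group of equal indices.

P[0] = P[4]; P[1] = P[2] = P[3]

ECB encrypts each block independently with the same key, so equal ciphertext blocks imply equal plaintext blocks.
C[0] = C[4] = D, so P[0] = P[4].
C[1] = C[2] = C[3] = A, so P[1] = P[2] = P[3].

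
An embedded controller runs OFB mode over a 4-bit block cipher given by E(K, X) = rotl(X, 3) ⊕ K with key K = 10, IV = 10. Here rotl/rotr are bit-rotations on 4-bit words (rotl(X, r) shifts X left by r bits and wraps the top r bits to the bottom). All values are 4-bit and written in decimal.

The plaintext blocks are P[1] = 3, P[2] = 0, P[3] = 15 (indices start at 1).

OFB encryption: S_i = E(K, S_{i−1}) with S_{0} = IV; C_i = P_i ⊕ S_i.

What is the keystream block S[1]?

15

C[1]: S = E(K, 10) = 15; 3 ⊕ 15 = 12.
So S[1] = 15.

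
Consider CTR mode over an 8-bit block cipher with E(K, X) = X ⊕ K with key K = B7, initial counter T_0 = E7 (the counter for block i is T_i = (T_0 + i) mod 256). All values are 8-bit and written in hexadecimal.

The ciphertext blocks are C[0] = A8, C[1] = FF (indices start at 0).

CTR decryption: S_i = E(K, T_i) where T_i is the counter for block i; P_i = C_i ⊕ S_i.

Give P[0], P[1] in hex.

P[0] = F8, P[1] = A0

P[0]: T = E7, S = E(K, T) = 50; A8 ⊕ 50 = F8.
P[1]: T = E8, S = E(K, T) = 5F; FF ⊕ 5F = A0.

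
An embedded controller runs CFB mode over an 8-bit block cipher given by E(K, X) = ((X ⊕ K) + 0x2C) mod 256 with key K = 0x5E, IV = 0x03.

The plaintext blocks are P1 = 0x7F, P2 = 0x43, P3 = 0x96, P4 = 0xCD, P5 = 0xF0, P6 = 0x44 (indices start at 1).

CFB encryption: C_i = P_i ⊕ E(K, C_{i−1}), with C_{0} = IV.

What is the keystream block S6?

0xB4

C1: E(K, 0x03) = 0x89; 0x7F ⊕ 0x89 = 0xF6.
C2: E(K, 0xF6) = 0xD4; 0x43 ⊕ 0xD4 = 0x97.
C3: E(K, 0x97) = 0xF5; 0x96 ⊕ 0xF5 = 0x63.
C4: E(K, 0x63) = 0x69; 0xCD ⊕ 0x69 = 0xA4.
C5: E(K, 0xA4) = 0x26; 0xF0 ⊕ 0x26 = 0xD6.
C6: E(K, 0xD6) = 0xB4; 0x44 ⊕ 0xB4 = 0xF0.
So S6 = 0xB4.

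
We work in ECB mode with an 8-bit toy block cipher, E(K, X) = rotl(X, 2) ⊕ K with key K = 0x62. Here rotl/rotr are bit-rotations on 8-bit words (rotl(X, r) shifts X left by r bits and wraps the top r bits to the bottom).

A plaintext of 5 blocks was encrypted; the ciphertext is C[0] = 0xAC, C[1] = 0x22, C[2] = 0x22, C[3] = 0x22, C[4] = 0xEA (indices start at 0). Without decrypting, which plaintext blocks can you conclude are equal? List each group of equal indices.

ECB encrypts each block independently with the same key, so equal ciphertext blocks imply equal plaintext blocks.
C[1] = C[2] = C[3] = 0x22, so P[1] = P[2] = P[3].

P[1] = P[2] = P[3]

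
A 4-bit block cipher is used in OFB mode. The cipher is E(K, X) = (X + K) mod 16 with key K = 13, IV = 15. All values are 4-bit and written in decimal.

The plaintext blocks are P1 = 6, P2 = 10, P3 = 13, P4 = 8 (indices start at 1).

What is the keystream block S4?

3

OFB encryption: S_i = E(K, S_{i−1}) with S_{0} = IV; C_i = P_i ⊕ S_i.
C1: S = E(K, 15) = 12; 6 ⊕ 12 = 10.
C2: S = E(K, 12) = 9; 10 ⊕ 9 = 3.
C3: S = E(K, 9) = 6; 13 ⊕ 6 = 11.
C4: S = E(K, 6) = 3; 8 ⊕ 3 = 11.
So S4 = 3.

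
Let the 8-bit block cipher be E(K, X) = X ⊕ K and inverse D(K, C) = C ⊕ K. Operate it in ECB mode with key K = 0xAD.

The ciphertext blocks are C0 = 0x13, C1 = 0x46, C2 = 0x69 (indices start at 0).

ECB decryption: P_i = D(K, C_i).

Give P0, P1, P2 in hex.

P0 = 0xBE, P1 = 0xEB, P2 = 0xC4

P0: D(K, 0x13) = 0xBE.
P1: D(K, 0x46) = 0xEB.
P2: D(K, 0x69) = 0xC4.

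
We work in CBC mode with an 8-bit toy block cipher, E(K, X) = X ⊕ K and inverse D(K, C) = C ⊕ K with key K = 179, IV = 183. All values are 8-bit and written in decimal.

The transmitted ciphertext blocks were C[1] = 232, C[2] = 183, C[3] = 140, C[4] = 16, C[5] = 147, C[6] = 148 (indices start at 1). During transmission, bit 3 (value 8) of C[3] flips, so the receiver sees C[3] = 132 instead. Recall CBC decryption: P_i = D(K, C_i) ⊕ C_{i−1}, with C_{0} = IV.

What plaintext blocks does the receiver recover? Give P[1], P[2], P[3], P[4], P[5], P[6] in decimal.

P[1] = 236, P[2] = 236, P[3] = 128, P[4] = 39, P[5] = 48, P[6] = 180

Only C[3] changed, to 132. In CBC, a change in C_i garbles P_i and flips the same bit in P_{i+1}. Decrypting the received ciphertext:
P[1]: D(K, 232) = 91; 91 ⊕ 183 = 236.
P[2]: D(K, 183) = 4; 4 ⊕ 232 = 236.
P[3]: D(K, 132) = 55; 55 ⊕ 183 = 128.
P[4]: D(K, 16) = 163; 163 ⊕ 132 = 39.
P[5]: D(K, 147) = 32; 32 ⊕ 16 = 48.
P[6]: D(K, 148) = 39; 39 ⊕ 147 = 180.
Blocks that differ from the original plaintext: P[3], P[4].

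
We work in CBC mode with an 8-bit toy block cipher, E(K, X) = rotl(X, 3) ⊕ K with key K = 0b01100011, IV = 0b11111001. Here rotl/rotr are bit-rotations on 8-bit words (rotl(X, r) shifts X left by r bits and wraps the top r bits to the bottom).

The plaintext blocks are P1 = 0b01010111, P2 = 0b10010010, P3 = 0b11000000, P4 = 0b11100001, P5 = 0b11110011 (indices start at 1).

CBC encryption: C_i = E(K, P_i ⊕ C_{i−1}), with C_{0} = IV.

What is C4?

C4 = 0b10010110

C1: P1 ⊕ 0b11111001 = 0b10101110; E(K, 0b10101110) = 0b00010110.
C2: P2 ⊕ 0b00010110 = 0b10000100; E(K, 0b10000100) = 0b01000111.
C3: P3 ⊕ 0b01000111 = 0b10000111; E(K, 0b10000111) = 0b01011111.
C4: P4 ⊕ 0b01011111 = 0b10111110; E(K, 0b10111110) = 0b10010110.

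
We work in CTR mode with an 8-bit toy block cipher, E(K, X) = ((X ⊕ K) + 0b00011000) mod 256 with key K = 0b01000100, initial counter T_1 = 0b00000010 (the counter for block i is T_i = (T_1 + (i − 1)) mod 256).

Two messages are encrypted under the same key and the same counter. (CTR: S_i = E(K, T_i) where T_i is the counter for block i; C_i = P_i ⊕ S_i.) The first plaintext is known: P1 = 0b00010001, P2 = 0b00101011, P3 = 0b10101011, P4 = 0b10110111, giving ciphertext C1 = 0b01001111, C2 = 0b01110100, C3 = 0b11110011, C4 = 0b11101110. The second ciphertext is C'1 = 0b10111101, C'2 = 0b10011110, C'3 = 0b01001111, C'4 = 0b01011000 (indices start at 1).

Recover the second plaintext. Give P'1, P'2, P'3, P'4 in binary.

In CTR with a reused counter, both messages share the same keystream S_i, so C_i ⊕ C'_i = P_i ⊕ P'_i and thus P'_i = P_i ⊕ C_i ⊕ C'_i.
P'1: 0b00010001 ⊕ 0b01001111 ⊕ 0b10111101 = 0b11100011.
P'2: 0b00101011 ⊕ 0b01110100 ⊕ 0b10011110 = 0b11000001.
P'3: 0b10101011 ⊕ 0b11110011 ⊕ 0b01001111 = 0b00010111.
P'4: 0b10110111 ⊕ 0b11101110 ⊕ 0b01011000 = 0b00000001.

P'1 = 0b11100011, P'2 = 0b11000001, P'3 = 0b00010111, P'4 = 0b00000001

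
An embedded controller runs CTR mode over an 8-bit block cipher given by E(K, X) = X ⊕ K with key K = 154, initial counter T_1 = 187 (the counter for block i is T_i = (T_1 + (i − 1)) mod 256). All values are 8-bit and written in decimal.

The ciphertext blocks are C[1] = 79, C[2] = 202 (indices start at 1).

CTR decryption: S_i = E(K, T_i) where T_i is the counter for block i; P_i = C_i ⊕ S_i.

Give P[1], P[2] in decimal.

P[1]: T = 187, S = E(K, T) = 33; 79 ⊕ 33 = 110.
P[2]: T = 188, S = E(K, T) = 38; 202 ⊕ 38 = 236.

P[1] = 110, P[2] = 236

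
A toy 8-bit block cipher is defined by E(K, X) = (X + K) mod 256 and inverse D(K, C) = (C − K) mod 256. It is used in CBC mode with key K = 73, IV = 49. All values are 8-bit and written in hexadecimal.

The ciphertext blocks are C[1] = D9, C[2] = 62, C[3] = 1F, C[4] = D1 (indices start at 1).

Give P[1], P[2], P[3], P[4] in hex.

CBC decryption: P_i = D(K, C_i) ⊕ C_{i−1}, with C_{0} = IV.
P[1]: D(K, D9) = 66; 66 ⊕ 49 = 2F.
P[2]: D(K, 62) = EF; EF ⊕ D9 = 36.
P[3]: D(K, 1F) = AC; AC ⊕ 62 = CE.
P[4]: D(K, D1) = 5E; 5E ⊕ 1F = 41.

P[1] = 2F, P[2] = 36, P[3] = CE, P[4] = 41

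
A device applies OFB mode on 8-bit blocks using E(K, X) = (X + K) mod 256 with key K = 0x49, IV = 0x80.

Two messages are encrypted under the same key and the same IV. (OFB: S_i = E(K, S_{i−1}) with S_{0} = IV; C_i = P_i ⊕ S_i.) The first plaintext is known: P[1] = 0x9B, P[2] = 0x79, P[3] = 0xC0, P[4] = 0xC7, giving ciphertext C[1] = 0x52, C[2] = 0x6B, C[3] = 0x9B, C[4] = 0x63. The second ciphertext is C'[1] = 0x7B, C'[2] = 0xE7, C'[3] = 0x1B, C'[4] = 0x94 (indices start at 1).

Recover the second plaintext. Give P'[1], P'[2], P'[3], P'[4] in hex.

In OFB with a reused IV, both messages share the same keystream S_i, so C_i ⊕ C'_i = P_i ⊕ P'_i and thus P'_i = P_i ⊕ C_i ⊕ C'_i.
P'[1]: 0x9B ⊕ 0x52 ⊕ 0x7B = 0xB2.
P'[2]: 0x79 ⊕ 0x6B ⊕ 0xE7 = 0xF5.
P'[3]: 0xC0 ⊕ 0x9B ⊕ 0x1B = 0x40.
P'[4]: 0xC7 ⊕ 0x63 ⊕ 0x94 = 0x30.

P'[1] = 0xB2, P'[2] = 0xF5, P'[3] = 0x40, P'[4] = 0x30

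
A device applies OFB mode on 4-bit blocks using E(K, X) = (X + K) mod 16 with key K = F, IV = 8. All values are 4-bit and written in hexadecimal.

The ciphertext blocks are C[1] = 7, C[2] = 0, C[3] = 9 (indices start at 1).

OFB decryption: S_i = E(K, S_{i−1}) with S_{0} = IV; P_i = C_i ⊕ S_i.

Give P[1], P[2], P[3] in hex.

P[1] = 0, P[2] = 6, P[3] = C

P[1]: S = E(K, 8) = 7; 7 ⊕ 7 = 0.
P[2]: S = E(K, 7) = 6; 0 ⊕ 6 = 6.
P[3]: S = E(K, 6) = 5; 9 ⊕ 5 = C.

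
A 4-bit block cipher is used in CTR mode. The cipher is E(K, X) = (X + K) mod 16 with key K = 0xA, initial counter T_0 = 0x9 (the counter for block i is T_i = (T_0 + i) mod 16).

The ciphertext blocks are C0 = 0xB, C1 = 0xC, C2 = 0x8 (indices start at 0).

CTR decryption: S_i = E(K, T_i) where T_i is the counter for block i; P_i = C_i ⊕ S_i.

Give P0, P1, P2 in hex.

P0 = 0x8, P1 = 0x8, P2 = 0xD

P0: T = 0x9, S = E(K, T) = 0x3; 0xB ⊕ 0x3 = 0x8.
P1: T = 0xA, S = E(K, T) = 0x4; 0xC ⊕ 0x4 = 0x8.
P2: T = 0xB, S = E(K, T) = 0x5; 0x8 ⊕ 0x5 = 0xD.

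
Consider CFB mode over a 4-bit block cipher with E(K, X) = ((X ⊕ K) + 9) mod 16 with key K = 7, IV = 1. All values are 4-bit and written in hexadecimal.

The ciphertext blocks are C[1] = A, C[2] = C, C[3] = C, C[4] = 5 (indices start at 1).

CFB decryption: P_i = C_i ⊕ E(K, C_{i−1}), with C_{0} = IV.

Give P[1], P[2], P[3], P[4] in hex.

P[1]: E(K, 1) = F; A ⊕ F = 5.
P[2]: E(K, A) = 6; C ⊕ 6 = A.
P[3]: E(K, C) = 4; C ⊕ 4 = 8.
P[4]: E(K, C) = 4; 5 ⊕ 4 = 1.

P[1] = 5, P[2] = A, P[3] = 8, P[4] = 1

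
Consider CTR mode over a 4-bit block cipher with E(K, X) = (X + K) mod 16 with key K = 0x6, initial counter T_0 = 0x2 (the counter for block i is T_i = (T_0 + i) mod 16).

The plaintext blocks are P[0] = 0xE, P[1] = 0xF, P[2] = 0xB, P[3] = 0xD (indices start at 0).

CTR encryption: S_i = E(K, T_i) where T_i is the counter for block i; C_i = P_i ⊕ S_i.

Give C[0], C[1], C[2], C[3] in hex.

C[0] = 0x6, C[1] = 0x6, C[2] = 0x1, C[3] = 0x6

C[0]: T = 0x2, S = E(K, T) = 0x8; 0xE ⊕ 0x8 = 0x6.
C[1]: T = 0x3, S = E(K, T) = 0x9; 0xF ⊕ 0x9 = 0x6.
C[2]: T = 0x4, S = E(K, T) = 0xA; 0xB ⊕ 0xA = 0x1.
C[3]: T = 0x5, S = E(K, T) = 0xB; 0xD ⊕ 0xB = 0x6.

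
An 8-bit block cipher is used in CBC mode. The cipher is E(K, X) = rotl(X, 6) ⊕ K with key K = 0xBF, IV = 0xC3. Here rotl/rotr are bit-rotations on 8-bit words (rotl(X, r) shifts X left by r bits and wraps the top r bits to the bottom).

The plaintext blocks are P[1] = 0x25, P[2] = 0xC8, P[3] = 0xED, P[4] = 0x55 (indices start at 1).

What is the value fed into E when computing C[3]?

0xE1

CBC encryption: C_i = E(K, P_i ⊕ C_{i−1}), with C_{0} = IV.
C[1]: P[1] ⊕ 0xC3 = 0xE6; E(K, 0xE6) = 0x06.
C[2]: P[2] ⊕ 0x06 = 0xCE; E(K, 0xCE) = 0x0C.
C[3]: P[3] ⊕ 0x0C = 0xE1; E(K, 0xE1) = 0xC7.
So the input to E for block [3] is 0xE1.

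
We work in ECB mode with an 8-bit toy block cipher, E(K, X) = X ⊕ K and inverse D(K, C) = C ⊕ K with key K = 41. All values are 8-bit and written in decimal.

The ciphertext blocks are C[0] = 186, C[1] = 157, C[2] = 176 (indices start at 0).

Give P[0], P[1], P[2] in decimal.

P[0] = 147, P[1] = 180, P[2] = 153

ECB decryption: P_i = D(K, C_i).
P[0]: D(K, 186) = 147.
P[1]: D(K, 157) = 180.
P[2]: D(K, 176) = 153.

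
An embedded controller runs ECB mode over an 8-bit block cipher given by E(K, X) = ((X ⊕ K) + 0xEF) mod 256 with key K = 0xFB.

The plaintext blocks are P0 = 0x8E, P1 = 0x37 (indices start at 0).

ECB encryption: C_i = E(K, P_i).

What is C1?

C1 = 0xBB

C1: E(K, 0x37) = 0xBB.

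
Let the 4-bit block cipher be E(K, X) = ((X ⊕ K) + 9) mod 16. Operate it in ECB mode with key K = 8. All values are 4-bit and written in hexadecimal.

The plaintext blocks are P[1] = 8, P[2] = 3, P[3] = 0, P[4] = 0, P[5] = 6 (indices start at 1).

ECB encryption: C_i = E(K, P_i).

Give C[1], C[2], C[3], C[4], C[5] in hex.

C[1] = 9, C[2] = 4, C[3] = 1, C[4] = 1, C[5] = 7

C[1]: E(K, 8) = 9.
C[2]: E(K, 3) = 4.
C[3]: E(K, 0) = 1.
C[4]: E(K, 0) = 1.
C[5]: E(K, 6) = 7.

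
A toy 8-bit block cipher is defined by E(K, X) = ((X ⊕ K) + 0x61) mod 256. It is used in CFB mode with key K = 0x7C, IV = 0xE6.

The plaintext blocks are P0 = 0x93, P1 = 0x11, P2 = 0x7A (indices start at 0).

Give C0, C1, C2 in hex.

C0 = 0x68, C1 = 0x64, C2 = 0x03

CFB encryption: C_i = P_i ⊕ E(K, C_{i−1}), with C_{−1} = IV.
C0: E(K, 0xE6) = 0xFB; 0x93 ⊕ 0xFB = 0x68.
C1: E(K, 0x68) = 0x75; 0x11 ⊕ 0x75 = 0x64.
C2: E(K, 0x64) = 0x79; 0x7A ⊕ 0x79 = 0x03.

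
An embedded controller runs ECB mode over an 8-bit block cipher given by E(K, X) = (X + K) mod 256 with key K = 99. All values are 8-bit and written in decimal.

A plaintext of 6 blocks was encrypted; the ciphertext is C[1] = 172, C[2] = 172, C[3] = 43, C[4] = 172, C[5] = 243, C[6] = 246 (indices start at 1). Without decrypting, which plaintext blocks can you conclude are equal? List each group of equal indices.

ECB encrypts each block independently with the same key, so equal ciphertext blocks imply equal plaintext blocks.
C[1] = C[2] = C[4] = 172, so P[1] = P[2] = P[4].

P[1] = P[2] = P[4]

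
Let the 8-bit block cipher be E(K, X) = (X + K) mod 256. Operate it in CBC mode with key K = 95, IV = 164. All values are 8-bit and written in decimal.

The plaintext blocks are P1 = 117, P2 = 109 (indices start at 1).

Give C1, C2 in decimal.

C1 = 48, C2 = 188

CBC encryption: C_i = E(K, P_i ⊕ C_{i−1}), with C_{0} = IV.
C1: P1 ⊕ 164 = 209; E(K, 209) = 48.
C2: P2 ⊕ 48 = 93; E(K, 93) = 188.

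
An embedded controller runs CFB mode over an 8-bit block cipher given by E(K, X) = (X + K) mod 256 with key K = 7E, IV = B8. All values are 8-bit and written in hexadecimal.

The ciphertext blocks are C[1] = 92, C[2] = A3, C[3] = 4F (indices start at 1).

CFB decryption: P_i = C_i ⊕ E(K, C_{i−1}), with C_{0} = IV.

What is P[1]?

P[1]: E(K, B8) = 36; 92 ⊕ 36 = A4.

P[1] = A4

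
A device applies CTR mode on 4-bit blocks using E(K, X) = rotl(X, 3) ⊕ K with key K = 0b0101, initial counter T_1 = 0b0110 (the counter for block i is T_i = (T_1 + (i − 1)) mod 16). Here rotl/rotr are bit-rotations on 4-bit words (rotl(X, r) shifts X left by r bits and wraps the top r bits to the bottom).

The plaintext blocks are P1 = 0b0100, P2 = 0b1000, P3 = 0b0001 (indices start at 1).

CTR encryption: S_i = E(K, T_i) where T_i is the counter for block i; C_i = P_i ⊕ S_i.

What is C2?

C1: T = 0b0110, S = E(K, T) = 0b0110; 0b0100 ⊕ 0b0110 = 0b0010.
C2: T = 0b0111, S = E(K, T) = 0b1110; 0b1000 ⊕ 0b1110 = 0b0110.

C2 = 0b0110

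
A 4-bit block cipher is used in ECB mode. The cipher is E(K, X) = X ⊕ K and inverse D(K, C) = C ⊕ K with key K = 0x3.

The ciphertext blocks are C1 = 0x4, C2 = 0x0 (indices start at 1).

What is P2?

ECB decryption: P_i = D(K, C_i).
P2: D(K, 0x0) = 0x3.

P2 = 0x3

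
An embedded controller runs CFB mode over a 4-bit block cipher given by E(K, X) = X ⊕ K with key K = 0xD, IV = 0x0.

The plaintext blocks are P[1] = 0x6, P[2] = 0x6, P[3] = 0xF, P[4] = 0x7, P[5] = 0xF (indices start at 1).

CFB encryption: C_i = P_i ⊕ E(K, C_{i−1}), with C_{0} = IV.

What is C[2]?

C[2] = 0x0

C[1]: E(K, 0x0) = 0xD; 0x6 ⊕ 0xD = 0xB.
C[2]: E(K, 0xB) = 0x6; 0x6 ⊕ 0x6 = 0x0.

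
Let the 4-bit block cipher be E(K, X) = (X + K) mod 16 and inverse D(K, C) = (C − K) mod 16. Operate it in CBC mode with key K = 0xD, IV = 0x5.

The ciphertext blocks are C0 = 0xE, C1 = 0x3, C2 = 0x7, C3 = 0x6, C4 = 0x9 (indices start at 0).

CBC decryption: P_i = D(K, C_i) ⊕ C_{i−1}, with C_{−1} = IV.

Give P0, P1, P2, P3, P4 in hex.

P0 = 0x4, P1 = 0x8, P2 = 0x9, P3 = 0xE, P4 = 0xA

P0: D(K, 0xE) = 0x1; 0x1 ⊕ 0x5 = 0x4.
P1: D(K, 0x3) = 0x6; 0x6 ⊕ 0xE = 0x8.
P2: D(K, 0x7) = 0xA; 0xA ⊕ 0x3 = 0x9.
P3: D(K, 0x6) = 0x9; 0x9 ⊕ 0x7 = 0xE.
P4: D(K, 0x9) = 0xC; 0xC ⊕ 0x6 = 0xA.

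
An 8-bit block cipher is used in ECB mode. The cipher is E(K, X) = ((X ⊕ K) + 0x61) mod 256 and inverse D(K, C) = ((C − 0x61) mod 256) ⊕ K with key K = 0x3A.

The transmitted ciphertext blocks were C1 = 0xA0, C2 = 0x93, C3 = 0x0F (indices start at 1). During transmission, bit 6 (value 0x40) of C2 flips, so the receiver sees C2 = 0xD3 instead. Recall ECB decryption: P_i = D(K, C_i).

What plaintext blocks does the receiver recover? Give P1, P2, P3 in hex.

P1 = 0x05, P2 = 0x48, P3 = 0x94

Only C2 changed, to 0xD3. In ECB, a change in C_i affects only P_i. Decrypting the received ciphertext:
P1: D(K, 0xA0) = 0x05.
P2: D(K, 0xD3) = 0x48.
P3: D(K, 0x0F) = 0x94.
Blocks that differ from the original plaintext: P2.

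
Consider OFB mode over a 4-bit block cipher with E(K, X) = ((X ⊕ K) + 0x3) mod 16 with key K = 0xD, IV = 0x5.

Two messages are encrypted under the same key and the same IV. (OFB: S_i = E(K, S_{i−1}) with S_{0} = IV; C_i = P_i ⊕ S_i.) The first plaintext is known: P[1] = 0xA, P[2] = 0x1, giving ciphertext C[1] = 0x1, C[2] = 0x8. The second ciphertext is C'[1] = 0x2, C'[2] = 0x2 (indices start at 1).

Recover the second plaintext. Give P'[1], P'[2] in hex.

In OFB with a reused IV, both messages share the same keystream S_i, so C_i ⊕ C'_i = P_i ⊕ P'_i and thus P'_i = P_i ⊕ C_i ⊕ C'_i.
P'[1]: 0xA ⊕ 0x1 ⊕ 0x2 = 0x9.
P'[2]: 0x1 ⊕ 0x8 ⊕ 0x2 = 0xB.

P'[1] = 0x9, P'[2] = 0xB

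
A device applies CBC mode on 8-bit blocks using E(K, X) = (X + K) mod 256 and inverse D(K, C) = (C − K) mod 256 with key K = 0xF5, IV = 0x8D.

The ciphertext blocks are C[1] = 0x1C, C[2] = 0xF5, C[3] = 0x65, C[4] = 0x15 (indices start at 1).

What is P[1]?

CBC decryption: P_i = D(K, C_i) ⊕ C_{i−1}, with C_{0} = IV.
P[1]: D(K, 0x1C) = 0x27; 0x27 ⊕ 0x8D = 0xAA.

P[1] = 0xAA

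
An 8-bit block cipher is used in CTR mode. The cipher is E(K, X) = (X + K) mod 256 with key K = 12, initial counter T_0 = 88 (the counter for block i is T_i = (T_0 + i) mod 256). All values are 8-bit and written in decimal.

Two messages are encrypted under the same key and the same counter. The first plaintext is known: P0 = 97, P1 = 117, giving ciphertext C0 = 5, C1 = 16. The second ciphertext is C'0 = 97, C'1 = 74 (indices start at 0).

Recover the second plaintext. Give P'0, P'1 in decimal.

In CTR with a reused counter, both messages share the same keystream S_i, so C_i ⊕ C'_i = P_i ⊕ P'_i and thus P'_i = P_i ⊕ C_i ⊕ C'_i.
P'0: 97 ⊕ 5 ⊕ 97 = 5.
P'1: 117 ⊕ 16 ⊕ 74 = 47.

P'0 = 5, P'1 = 47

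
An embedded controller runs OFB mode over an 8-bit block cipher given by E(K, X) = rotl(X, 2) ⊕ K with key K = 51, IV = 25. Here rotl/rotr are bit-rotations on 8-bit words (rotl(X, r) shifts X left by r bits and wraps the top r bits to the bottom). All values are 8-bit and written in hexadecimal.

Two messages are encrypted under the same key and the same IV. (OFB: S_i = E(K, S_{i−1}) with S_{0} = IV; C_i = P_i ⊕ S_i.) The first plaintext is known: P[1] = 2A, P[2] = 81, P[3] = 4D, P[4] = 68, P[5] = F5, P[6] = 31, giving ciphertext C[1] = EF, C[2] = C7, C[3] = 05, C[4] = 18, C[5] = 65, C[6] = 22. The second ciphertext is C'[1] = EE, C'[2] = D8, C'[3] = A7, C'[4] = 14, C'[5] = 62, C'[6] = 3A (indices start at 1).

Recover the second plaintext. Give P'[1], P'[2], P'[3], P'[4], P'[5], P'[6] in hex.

In OFB with a reused IV, both messages share the same keystream S_i, so C_i ⊕ C'_i = P_i ⊕ P'_i and thus P'_i = P_i ⊕ C_i ⊕ C'_i.
P'[1]: 2A ⊕ EF ⊕ EE = 2B.
P'[2]: 81 ⊕ C7 ⊕ D8 = 9E.
P'[3]: 4D ⊕ 05 ⊕ A7 = EF.
P'[4]: 68 ⊕ 18 ⊕ 14 = 64.
P'[5]: F5 ⊕ 65 ⊕ 62 = F2.
P'[6]: 31 ⊕ 22 ⊕ 3A = 29.

P'[1] = 2B, P'[2] = 9E, P'[3] = EF, P'[4] = 64, P'[5] = F2, P'[6] = 29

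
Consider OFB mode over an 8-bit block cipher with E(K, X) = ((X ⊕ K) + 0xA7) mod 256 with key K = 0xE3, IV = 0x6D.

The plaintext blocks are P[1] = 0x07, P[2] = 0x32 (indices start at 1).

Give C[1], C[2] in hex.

OFB encryption: S_i = E(K, S_{i−1}) with S_{0} = IV; C_i = P_i ⊕ S_i.
C[1]: S = E(K, 0x6D) = 0x35; 0x07 ⊕ 0x35 = 0x32.
C[2]: S = E(K, 0x35) = 0x7D; 0x32 ⊕ 0x7D = 0x4F.

C[1] = 0x32, C[2] = 0x4F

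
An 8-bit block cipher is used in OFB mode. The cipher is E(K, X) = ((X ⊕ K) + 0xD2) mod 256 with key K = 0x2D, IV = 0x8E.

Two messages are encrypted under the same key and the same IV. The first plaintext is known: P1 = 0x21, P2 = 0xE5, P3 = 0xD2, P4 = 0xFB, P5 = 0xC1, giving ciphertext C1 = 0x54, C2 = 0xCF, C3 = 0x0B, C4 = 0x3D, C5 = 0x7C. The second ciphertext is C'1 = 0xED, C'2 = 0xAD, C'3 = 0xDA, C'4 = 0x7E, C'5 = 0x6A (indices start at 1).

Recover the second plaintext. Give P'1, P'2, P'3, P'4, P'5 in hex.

In OFB with a reused IV, both messages share the same keystream S_i, so C_i ⊕ C'_i = P_i ⊕ P'_i and thus P'_i = P_i ⊕ C_i ⊕ C'_i.
P'1: 0x21 ⊕ 0x54 ⊕ 0xED = 0x98.
P'2: 0xE5 ⊕ 0xCF ⊕ 0xAD = 0x87.
P'3: 0xD2 ⊕ 0x0B ⊕ 0xDA = 0x03.
P'4: 0xFB ⊕ 0x3D ⊕ 0x7E = 0xB8.
P'5: 0xC1 ⊕ 0x7C ⊕ 0x6A = 0xD7.

P'1 = 0x98, P'2 = 0x87, P'3 = 0x03, P'4 = 0xB8, P'5 = 0xD7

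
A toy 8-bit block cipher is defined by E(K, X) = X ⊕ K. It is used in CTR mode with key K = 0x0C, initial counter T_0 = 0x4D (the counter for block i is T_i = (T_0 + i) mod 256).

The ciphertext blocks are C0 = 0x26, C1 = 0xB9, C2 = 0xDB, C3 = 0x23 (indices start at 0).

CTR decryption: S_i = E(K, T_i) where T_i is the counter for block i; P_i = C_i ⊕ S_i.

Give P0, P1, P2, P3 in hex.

P0: T = 0x4D, S = E(K, T) = 0x41; 0x26 ⊕ 0x41 = 0x67.
P1: T = 0x4E, S = E(K, T) = 0x42; 0xB9 ⊕ 0x42 = 0xFB.
P2: T = 0x4F, S = E(K, T) = 0x43; 0xDB ⊕ 0x43 = 0x98.
P3: T = 0x50, S = E(K, T) = 0x5C; 0x23 ⊕ 0x5C = 0x7F.

P0 = 0x67, P1 = 0xFB, P2 = 0x98, P3 = 0x7F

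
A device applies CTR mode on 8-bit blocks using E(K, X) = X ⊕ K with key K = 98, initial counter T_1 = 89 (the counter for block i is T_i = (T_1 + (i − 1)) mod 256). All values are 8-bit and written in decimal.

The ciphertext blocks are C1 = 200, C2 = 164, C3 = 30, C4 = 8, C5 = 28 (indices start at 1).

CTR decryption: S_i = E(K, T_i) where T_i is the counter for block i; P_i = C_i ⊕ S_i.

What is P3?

P3: T = 91, S = E(K, T) = 57; 30 ⊕ 57 = 39.

P3 = 39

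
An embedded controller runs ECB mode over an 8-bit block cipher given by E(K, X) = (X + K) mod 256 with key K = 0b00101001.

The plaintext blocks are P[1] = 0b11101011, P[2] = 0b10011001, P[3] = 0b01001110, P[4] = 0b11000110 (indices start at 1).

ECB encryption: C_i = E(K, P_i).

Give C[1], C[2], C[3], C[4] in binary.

C[1] = 0b00010100, C[2] = 0b11000010, C[3] = 0b01110111, C[4] = 0b11101111

C[1]: E(K, 0b11101011) = 0b00010100.
C[2]: E(K, 0b10011001) = 0b11000010.
C[3]: E(K, 0b01001110) = 0b01110111.
C[4]: E(K, 0b11000110) = 0b11101111.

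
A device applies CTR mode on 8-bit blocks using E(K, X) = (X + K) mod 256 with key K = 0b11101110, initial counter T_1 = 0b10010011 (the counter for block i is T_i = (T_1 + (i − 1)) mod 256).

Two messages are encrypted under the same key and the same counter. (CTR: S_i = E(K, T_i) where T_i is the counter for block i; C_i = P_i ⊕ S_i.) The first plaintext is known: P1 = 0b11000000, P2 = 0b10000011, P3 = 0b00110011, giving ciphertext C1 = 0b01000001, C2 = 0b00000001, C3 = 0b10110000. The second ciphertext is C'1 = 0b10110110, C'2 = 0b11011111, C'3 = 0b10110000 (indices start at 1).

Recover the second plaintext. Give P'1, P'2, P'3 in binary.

In CTR with a reused counter, both messages share the same keystream S_i, so C_i ⊕ C'_i = P_i ⊕ P'_i and thus P'_i = P_i ⊕ C_i ⊕ C'_i.
P'1: 0b11000000 ⊕ 0b01000001 ⊕ 0b10110110 = 0b00110111.
P'2: 0b10000011 ⊕ 0b00000001 ⊕ 0b11011111 = 0b01011101.
P'3: 0b00110011 ⊕ 0b10110000 ⊕ 0b10110000 = 0b00110011.

P'1 = 0b00110111, P'2 = 0b01011101, P'3 = 0b00110011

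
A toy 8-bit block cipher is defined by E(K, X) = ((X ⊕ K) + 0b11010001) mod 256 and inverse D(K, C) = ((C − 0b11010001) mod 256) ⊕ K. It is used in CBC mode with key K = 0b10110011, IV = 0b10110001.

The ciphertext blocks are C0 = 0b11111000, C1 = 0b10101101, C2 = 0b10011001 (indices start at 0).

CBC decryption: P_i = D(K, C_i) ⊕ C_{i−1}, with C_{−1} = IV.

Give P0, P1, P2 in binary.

P0: D(K, 0b11111000) = 0b10010100; 0b10010100 ⊕ 0b10110001 = 0b00100101.
P1: D(K, 0b10101101) = 0b01101111; 0b01101111 ⊕ 0b11111000 = 0b10010111.
P2: D(K, 0b10011001) = 0b01111011; 0b01111011 ⊕ 0b10101101 = 0b11010110.

P0 = 0b00100101, P1 = 0b10010111, P2 = 0b11010110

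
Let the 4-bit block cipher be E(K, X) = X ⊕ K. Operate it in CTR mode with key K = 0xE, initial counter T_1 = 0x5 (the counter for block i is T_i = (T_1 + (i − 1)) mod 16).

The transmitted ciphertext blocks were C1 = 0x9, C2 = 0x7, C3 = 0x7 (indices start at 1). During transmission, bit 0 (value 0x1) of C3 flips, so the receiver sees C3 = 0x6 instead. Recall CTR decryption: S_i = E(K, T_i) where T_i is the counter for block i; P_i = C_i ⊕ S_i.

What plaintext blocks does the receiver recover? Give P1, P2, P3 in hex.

Only C3 changed, to 0x6. In CTR, a change in C_i flips the same bit in P_i only; the keystream is unaffected. Decrypting the received ciphertext:
P1: T = 0x5, S = E(K, T) = 0xB; 0x9 ⊕ 0xB = 0x2.
P2: T = 0x6, S = E(K, T) = 0x8; 0x7 ⊕ 0x8 = 0xF.
P3: T = 0x7, S = E(K, T) = 0x9; 0x6 ⊕ 0x9 = 0xF.
Blocks that differ from the original plaintext: P3.

P1 = 0x2, P2 = 0xF, P3 = 0xF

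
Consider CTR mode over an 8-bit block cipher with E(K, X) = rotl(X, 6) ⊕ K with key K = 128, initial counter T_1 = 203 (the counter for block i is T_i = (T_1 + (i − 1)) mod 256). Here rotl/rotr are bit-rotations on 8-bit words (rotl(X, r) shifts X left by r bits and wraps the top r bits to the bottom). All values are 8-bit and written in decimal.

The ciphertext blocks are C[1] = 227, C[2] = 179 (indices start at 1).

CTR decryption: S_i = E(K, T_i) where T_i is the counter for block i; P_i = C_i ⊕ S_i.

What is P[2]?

P[2]: T = 204, S = E(K, T) = 179; 179 ⊕ 179 = 0.

P[2] = 0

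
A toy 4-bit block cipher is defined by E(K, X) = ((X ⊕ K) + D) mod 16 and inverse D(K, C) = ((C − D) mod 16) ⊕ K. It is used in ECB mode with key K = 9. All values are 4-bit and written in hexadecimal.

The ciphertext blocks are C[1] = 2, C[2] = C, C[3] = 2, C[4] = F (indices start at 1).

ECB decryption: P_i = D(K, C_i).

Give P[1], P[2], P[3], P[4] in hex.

P[1] = C, P[2] = 6, P[3] = C, P[4] = B

P[1]: D(K, 2) = C.
P[2]: D(K, C) = 6.
P[3]: D(K, 2) = C.
P[4]: D(K, F) = B.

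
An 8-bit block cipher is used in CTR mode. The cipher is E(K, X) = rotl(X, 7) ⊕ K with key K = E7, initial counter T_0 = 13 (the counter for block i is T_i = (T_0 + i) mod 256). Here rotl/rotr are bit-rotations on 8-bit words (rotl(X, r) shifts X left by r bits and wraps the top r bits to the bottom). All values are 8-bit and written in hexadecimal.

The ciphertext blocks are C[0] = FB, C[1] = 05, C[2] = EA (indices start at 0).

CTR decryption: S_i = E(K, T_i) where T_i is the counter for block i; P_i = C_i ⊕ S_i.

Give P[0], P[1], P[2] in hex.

P[0]: T = 13, S = E(K, T) = 6E; FB ⊕ 6E = 95.
P[1]: T = 14, S = E(K, T) = ED; 05 ⊕ ED = E8.
P[2]: T = 15, S = E(K, T) = 6D; EA ⊕ 6D = 87.

P[0] = 95, P[1] = E8, P[2] = 87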